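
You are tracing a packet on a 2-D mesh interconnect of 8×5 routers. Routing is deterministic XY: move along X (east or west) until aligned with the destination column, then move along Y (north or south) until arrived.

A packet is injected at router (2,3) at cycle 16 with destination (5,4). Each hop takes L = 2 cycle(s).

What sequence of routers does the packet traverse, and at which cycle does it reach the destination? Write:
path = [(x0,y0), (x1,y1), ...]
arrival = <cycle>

path = [(2,3), (3,3), (4,3), (5,3), (5,4)]
arrival = 24

t=16: at (2,3)
t=18: at (3,3) after E
t=20: at (4,3) after E
t=22: at (5,3) after E
t=24: at (5,4) after N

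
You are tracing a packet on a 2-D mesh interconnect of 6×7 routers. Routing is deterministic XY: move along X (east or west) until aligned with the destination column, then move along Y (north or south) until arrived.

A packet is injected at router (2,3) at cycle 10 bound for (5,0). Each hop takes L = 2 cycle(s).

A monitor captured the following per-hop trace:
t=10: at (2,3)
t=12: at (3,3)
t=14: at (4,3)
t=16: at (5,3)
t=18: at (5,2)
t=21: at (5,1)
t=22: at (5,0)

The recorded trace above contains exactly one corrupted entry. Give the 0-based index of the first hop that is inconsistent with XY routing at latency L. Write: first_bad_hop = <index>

first_bad_hop = 5

  1: Δx=+1 Δy=+0 Δt=2 [ok]
  2: Δx=+1 Δy=+0 Δt=2 [ok]
  3: Δx=+1 Δy=+0 Δt=2 [ok]
  4: Δx=+0 Δy=-1 Δt=2 [ok]
  5: Δx=+0 Δy=-1 Δt=3 [BAD: Δcyc=3≠L]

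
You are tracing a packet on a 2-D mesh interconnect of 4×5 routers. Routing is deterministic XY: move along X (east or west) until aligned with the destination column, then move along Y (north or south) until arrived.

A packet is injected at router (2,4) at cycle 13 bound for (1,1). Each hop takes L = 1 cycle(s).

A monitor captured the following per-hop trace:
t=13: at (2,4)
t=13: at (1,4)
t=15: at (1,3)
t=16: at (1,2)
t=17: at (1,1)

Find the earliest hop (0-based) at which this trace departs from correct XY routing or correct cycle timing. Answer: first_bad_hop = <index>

hop 1: step (-1,+0), +0 cyc — BAD: Δcyc=0≠L

first_bad_hop = 1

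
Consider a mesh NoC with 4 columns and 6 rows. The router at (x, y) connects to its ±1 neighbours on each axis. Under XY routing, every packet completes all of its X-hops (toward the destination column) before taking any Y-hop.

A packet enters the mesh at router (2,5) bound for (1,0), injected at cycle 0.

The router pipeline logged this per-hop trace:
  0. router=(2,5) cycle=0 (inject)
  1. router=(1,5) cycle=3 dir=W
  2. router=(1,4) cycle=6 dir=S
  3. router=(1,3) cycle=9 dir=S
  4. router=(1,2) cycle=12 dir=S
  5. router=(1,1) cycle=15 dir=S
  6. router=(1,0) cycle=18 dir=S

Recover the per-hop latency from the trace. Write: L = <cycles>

L = 3

From hop 0 (0) to hop 1 (3): +3 cycles.
Each hop adds L, hence L = 3.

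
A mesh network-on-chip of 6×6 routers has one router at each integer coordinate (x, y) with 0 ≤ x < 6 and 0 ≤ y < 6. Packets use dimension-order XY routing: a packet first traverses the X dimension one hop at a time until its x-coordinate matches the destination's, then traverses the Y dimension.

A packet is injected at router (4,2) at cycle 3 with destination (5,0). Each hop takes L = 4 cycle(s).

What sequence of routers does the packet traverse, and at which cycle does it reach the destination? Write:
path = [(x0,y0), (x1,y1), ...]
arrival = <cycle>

path = [(4,2), (5,2), (5,1), (5,0)]
arrival = 15

#0 — 4,2 | c3
#1 — 5,2 | c7 | E
#2 — 5,1 | c11 | S
#3 — 5,0 | c15 | S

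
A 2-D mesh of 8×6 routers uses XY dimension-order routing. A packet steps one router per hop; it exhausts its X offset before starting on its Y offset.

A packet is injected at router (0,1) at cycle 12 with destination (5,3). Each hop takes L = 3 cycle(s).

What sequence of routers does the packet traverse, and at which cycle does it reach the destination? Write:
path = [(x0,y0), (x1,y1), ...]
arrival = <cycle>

path = [(0,1), (1,1), (2,1), (3,1), (4,1), (5,1), (5,2), (5,3)]
arrival = 33

hop 0: (0,1) @ cyc 12
hop 1: (1,1) @ cyc 15  [E]
hop 2: (2,1) @ cyc 18  [E]
hop 3: (3,1) @ cyc 21  [E]
hop 4: (4,1) @ cyc 24  [E]
hop 5: (5,1) @ cyc 27  [E]
hop 6: (5,2) @ cyc 30  [N]
hop 7: (5,3) @ cyc 33  [N]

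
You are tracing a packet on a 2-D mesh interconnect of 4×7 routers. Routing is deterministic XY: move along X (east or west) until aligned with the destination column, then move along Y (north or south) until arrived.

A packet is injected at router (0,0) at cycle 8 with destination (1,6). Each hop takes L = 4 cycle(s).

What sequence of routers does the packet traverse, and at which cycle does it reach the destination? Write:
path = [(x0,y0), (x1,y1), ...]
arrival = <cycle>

path = [(0,0), (1,0), (1,1), (1,2), (1,3), (1,4), (1,5), (1,6)]
arrival = 36

#0 — 0,0 | c8
#1 — 1,0 | c12 | E
#2 — 1,1 | c16 | N
#3 — 1,2 | c20 | N
#4 — 1,3 | c24 | N
#5 — 1,4 | c28 | N
#6 — 1,5 | c32 | N
#7 — 1,6 | c36 | N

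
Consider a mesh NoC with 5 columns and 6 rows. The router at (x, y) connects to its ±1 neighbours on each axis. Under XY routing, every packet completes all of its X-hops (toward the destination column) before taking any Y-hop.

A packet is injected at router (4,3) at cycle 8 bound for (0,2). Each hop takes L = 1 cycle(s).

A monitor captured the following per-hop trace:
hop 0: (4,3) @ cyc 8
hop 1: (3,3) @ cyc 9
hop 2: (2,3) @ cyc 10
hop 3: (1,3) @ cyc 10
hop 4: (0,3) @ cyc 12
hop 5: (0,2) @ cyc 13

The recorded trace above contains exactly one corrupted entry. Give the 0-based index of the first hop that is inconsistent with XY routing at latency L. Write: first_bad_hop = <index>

  1: Δx=-1 Δy=+0 Δt=1 [ok]
  2: Δx=-1 Δy=+0 Δt=1 [ok]
  3: Δx=-1 Δy=+0 Δt=0 [BAD: Δcyc=0≠L]

first_bad_hop = 3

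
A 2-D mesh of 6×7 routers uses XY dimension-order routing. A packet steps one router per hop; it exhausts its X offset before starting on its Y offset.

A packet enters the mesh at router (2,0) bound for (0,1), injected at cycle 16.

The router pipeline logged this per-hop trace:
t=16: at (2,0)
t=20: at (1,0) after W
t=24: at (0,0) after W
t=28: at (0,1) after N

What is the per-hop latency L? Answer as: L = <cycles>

L = 4

cyc[1] − cyc[0] = 20 − 16 = 4.
One hop costs L cycles, so L = 4.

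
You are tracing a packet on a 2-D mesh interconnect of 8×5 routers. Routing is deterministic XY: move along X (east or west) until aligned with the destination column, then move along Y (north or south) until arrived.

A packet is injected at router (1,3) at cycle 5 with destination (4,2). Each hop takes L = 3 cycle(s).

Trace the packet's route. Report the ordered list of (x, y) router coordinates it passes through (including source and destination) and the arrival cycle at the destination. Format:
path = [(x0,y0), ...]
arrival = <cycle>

path = [(1,3), (2,3), (3,3), (4,3), (4,2)]
arrival = 17

  0. router=(1,3) cycle=5 (inject)
  1. router=(2,3) cycle=8 dir=E
  2. router=(3,3) cycle=11 dir=E
  3. router=(4,3) cycle=14 dir=E
  4. router=(4,2) cycle=17 dir=S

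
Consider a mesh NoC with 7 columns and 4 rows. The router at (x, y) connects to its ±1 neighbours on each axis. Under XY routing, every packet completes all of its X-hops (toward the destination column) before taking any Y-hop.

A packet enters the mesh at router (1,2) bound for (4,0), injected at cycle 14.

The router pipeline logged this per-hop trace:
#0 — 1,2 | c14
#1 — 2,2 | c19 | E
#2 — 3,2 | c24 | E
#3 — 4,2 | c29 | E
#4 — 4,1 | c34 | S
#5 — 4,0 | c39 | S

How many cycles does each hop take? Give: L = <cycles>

L = 5

From hop 0 (14) to hop 1 (19): +5 cycles.
One hop costs L cycles, so L = 5.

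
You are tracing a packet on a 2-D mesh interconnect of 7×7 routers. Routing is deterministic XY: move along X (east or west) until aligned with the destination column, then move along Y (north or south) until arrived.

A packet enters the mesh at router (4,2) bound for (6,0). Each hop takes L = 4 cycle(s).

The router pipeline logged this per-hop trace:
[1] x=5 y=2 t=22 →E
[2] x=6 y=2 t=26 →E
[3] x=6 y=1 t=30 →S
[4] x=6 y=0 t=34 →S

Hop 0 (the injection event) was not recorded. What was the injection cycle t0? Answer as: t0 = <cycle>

t0 = 18

The first recorded entry is hop 1 at cycle 22.
So t0 = 22 − 1·4 = 18.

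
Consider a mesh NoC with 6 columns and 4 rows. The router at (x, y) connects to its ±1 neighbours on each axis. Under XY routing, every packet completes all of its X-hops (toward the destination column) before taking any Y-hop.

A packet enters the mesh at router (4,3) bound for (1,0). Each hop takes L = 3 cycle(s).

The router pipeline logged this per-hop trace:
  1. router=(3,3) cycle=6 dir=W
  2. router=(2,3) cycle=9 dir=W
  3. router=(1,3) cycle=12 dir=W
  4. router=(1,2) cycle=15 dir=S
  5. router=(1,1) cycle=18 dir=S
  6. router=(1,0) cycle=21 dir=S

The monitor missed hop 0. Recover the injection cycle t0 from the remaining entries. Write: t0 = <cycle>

t0 = 3

cyc[1] = 6 and cyc[k] = t0 + k·L for every k.
Subtract one hop: t0 = 6 − 3 = 3.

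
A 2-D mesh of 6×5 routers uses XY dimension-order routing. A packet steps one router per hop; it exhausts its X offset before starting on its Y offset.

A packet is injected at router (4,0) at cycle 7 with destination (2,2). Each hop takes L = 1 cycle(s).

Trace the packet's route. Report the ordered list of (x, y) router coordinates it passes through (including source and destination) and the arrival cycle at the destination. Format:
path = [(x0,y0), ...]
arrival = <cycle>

path = [(4,0), (3,0), (2,0), (2,1), (2,2)]
arrival = 11

#0 — 4,0 | c7
#1 — 3,0 | c8 | W
#2 — 2,0 | c9 | W
#3 — 2,1 | c10 | N
#4 — 2,2 | c11 | N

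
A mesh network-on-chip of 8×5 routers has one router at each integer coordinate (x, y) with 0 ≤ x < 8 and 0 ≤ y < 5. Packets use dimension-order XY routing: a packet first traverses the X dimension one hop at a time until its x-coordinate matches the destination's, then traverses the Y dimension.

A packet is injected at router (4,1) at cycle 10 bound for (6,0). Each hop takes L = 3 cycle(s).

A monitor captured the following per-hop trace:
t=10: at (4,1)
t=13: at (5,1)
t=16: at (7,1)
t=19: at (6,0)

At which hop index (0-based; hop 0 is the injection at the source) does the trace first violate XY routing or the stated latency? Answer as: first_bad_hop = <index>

first_bad_hop = 2

hop 1: step (+1,+0), +3 cyc — ok
hop 2: step (+2,+0), +3 cyc — BAD: non-unit step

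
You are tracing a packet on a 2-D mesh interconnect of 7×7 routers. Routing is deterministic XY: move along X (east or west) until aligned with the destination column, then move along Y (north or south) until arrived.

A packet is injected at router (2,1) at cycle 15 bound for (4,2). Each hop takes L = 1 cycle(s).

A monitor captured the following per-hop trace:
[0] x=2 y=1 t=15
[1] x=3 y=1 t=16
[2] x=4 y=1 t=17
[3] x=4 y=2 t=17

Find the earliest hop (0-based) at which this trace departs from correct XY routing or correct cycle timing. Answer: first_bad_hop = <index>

first_bad_hop = 3

hop 1: step (+1,+0), +1 cyc — ok
hop 2: step (+1,+0), +1 cyc — ok
hop 3: step (+0,+1), +0 cyc — BAD: Δcyc=0≠L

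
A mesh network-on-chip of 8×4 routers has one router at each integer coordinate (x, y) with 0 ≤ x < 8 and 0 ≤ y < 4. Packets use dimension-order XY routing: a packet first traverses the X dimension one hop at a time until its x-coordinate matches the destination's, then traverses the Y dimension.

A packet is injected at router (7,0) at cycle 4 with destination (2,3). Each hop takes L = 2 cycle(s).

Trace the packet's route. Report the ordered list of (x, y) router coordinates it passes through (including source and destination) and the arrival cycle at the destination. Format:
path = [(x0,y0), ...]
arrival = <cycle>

hop 0: (7,0) @ cyc 4
hop 1: (6,0) @ cyc 6  [W]
hop 2: (5,0) @ cyc 8  [W]
hop 3: (4,0) @ cyc 10  [W]
hop 4: (3,0) @ cyc 12  [W]
hop 5: (2,0) @ cyc 14  [W]
hop 6: (2,1) @ cyc 16  [N]
hop 7: (2,2) @ cyc 18  [N]
hop 8: (2,3) @ cyc 20  [N]

path = [(7,0), (6,0), (5,0), (4,0), (3,0), (2,0), (2,1), (2,2), (2,3)]
arrival = 20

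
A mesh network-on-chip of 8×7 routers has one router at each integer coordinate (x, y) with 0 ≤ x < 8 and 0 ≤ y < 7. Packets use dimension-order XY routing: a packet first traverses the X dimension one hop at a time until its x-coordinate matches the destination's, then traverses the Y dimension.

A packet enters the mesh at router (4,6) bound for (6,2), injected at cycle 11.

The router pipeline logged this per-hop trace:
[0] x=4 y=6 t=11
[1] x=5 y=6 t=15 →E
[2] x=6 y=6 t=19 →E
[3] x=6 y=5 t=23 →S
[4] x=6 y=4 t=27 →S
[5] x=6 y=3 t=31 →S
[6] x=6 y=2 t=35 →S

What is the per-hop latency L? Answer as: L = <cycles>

Between hops 0 and 1 the cycle counter advances 15 − 11 = 4.
Each hop adds L, hence L = 4.

L = 4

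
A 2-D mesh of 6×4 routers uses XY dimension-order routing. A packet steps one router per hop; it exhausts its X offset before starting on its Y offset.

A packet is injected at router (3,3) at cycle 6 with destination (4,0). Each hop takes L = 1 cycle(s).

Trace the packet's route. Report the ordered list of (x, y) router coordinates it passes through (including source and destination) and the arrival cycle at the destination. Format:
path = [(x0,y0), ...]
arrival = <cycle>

path = [(3,3), (4,3), (4,2), (4,1), (4,0)]
arrival = 10

  0. router=(3,3) cycle=6 (inject)
  1. router=(4,3) cycle=7 dir=E
  2. router=(4,2) cycle=8 dir=S
  3. router=(4,1) cycle=9 dir=S
  4. router=(4,0) cycle=10 dir=S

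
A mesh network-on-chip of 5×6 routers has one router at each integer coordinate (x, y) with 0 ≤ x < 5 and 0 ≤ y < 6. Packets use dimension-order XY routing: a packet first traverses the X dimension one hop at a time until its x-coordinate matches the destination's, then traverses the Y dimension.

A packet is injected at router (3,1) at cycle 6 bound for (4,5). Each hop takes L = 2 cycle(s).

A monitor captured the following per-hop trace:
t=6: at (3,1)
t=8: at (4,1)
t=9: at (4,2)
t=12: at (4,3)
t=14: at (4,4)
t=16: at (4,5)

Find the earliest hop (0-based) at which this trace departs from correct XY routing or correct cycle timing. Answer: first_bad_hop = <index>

  1: Δx=+1 Δy=+0 Δt=2 [ok]
  2: Δx=+0 Δy=+1 Δt=1 [BAD: Δcyc=1≠L]

first_bad_hop = 2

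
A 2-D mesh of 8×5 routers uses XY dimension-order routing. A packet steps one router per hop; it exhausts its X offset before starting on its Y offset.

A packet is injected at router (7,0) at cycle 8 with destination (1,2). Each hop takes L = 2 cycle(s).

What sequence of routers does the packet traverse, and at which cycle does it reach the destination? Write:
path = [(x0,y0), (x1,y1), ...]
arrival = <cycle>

#0 — 7,0 | c8
#1 — 6,0 | c10 | W
#2 — 5,0 | c12 | W
#3 — 4,0 | c14 | W
#4 — 3,0 | c16 | W
#5 — 2,0 | c18 | W
#6 — 1,0 | c20 | W
#7 — 1,1 | c22 | N
#8 — 1,2 | c24 | N

path = [(7,0), (6,0), (5,0), (4,0), (3,0), (2,0), (1,0), (1,1), (1,2)]
arrival = 24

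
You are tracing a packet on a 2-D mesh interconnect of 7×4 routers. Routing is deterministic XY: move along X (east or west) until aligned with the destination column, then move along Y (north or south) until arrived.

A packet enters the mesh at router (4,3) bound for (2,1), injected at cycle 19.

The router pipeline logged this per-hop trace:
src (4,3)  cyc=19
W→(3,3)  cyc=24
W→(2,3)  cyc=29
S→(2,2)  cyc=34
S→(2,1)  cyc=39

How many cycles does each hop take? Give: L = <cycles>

Δcyc across hop 0→1: 24 − 19 = 5.
Per-hop latency L = Δcyc = 5.

L = 5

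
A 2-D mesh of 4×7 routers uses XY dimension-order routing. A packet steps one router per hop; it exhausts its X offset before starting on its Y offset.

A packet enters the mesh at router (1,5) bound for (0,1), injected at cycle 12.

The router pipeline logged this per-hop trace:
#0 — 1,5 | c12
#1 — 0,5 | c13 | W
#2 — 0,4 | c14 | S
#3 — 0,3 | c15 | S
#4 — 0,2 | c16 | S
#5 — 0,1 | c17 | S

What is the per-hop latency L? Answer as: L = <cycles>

L = 1

Between hops 0 and 1 the cycle counter advances 13 − 12 = 1.
One hop costs L cycles, so L = 1.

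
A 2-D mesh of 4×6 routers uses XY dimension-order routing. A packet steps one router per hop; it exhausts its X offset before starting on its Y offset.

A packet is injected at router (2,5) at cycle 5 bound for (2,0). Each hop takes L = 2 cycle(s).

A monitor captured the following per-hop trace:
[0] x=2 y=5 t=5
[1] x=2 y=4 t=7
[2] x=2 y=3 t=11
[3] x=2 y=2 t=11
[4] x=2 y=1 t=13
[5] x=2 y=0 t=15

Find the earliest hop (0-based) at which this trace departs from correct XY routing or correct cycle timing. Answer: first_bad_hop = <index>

hop 1: step (+0,-1), +2 cyc — ok
hop 2: step (+0,-1), +4 cyc — BAD: Δcyc=4≠L

first_bad_hop = 2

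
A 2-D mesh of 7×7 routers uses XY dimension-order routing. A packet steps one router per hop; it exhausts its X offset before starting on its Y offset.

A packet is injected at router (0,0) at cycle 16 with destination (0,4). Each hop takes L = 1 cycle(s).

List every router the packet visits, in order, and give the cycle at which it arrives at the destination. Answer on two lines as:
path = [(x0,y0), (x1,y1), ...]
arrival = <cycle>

path = [(0,0), (0,1), (0,2), (0,3), (0,4)]
arrival = 20

src (0,0)  cyc=16
N→(0,1)  cyc=17
N→(0,2)  cyc=18
N→(0,3)  cyc=19
N→(0,4)  cyc=20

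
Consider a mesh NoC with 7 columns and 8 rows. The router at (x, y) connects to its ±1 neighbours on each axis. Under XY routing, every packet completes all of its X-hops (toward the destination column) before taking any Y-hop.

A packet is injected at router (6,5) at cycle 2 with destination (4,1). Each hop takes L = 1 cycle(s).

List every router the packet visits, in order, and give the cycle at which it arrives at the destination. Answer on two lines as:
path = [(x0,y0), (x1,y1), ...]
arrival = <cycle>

path = [(6,5), (5,5), (4,5), (4,4), (4,3), (4,2), (4,1)]
arrival = 8

  0. router=(6,5) cycle=2 (inject)
  1. router=(5,5) cycle=3 dir=W
  2. router=(4,5) cycle=4 dir=W
  3. router=(4,4) cycle=5 dir=S
  4. router=(4,3) cycle=6 dir=S
  5. router=(4,2) cycle=7 dir=S
  6. router=(4,1) cycle=8 dir=S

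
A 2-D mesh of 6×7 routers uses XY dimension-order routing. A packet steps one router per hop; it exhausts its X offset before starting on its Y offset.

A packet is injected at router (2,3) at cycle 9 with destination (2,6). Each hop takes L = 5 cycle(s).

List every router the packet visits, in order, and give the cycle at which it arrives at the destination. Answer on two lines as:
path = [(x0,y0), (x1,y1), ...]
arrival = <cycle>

path = [(2,3), (2,4), (2,5), (2,6)]
arrival = 24

src (2,3)  cyc=9
N→(2,4)  cyc=14
N→(2,5)  cyc=19
N→(2,6)  cyc=24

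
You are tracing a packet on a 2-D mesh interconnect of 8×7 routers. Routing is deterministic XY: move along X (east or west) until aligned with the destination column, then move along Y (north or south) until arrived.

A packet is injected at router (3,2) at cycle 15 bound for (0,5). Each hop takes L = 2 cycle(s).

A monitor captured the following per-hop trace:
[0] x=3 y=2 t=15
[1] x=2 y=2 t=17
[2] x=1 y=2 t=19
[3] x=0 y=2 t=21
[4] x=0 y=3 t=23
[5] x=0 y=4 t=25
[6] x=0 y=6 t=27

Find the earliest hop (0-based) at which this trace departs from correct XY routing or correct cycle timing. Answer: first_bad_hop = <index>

first_bad_hop = 6

  1: Δx=-1 Δy=+0 Δt=2 [ok]
  2: Δx=-1 Δy=+0 Δt=2 [ok]
  3: Δx=-1 Δy=+0 Δt=2 [ok]
  4: Δx=+0 Δy=+1 Δt=2 [ok]
  5: Δx=+0 Δy=+1 Δt=2 [ok]
  6: Δx=+0 Δy=+2 Δt=2 [BAD: non-unit step]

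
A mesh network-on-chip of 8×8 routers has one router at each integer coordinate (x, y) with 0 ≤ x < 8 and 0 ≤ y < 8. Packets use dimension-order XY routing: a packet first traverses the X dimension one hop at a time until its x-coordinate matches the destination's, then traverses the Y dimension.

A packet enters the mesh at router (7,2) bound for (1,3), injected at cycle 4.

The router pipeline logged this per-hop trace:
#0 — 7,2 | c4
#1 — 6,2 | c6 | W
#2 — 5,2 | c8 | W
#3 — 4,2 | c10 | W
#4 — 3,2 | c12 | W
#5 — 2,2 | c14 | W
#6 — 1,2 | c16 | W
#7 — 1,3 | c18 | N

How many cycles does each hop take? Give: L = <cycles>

L = 2

Between hops 0 and 1 the cycle counter advances 6 − 4 = 2.
Per-hop latency L = Δcyc = 2.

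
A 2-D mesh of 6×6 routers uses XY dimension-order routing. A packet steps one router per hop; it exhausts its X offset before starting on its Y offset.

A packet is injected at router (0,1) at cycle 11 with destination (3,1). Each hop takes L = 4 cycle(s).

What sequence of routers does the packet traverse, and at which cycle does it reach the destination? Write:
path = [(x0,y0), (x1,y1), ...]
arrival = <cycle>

hop 0: (0,1) @ cyc 11
hop 1: (1,1) @ cyc 15  [E]
hop 2: (2,1) @ cyc 19  [E]
hop 3: (3,1) @ cyc 23  [E]

path = [(0,1), (1,1), (2,1), (3,1)]
arrival = 23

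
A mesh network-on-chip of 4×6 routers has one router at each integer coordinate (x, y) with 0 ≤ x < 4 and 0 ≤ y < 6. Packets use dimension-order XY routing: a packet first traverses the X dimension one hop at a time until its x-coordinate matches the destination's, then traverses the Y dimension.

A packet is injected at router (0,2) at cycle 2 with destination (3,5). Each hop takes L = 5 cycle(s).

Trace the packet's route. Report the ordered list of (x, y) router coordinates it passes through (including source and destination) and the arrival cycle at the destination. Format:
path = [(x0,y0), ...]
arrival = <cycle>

hop 0: (0,2) @ cyc 2
hop 1: (1,2) @ cyc 7  [E]
hop 2: (2,2) @ cyc 12  [E]
hop 3: (3,2) @ cyc 17  [E]
hop 4: (3,3) @ cyc 22  [N]
hop 5: (3,4) @ cyc 27  [N]
hop 6: (3,5) @ cyc 32  [N]

path = [(0,2), (1,2), (2,2), (3,2), (3,3), (3,4), (3,5)]
arrival = 32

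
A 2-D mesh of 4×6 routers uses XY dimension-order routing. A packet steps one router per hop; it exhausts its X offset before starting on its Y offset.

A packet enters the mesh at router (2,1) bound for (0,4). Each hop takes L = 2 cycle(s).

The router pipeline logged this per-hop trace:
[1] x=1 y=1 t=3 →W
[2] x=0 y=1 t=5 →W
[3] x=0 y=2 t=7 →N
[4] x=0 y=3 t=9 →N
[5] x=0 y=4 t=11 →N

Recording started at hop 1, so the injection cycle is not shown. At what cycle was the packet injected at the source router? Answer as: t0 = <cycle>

The first recorded entry is hop 1 at cycle 3.
So t0 = 3 − 1·2 = 1.

t0 = 1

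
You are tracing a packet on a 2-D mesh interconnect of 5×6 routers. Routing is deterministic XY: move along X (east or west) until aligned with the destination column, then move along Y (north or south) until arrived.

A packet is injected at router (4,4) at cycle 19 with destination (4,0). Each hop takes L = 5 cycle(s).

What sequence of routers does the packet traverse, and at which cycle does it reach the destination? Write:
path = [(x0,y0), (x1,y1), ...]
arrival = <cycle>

path = [(4,4), (4,3), (4,2), (4,1), (4,0)]
arrival = 39

hop 0: (4,4) @ cyc 19
hop 1: (4,3) @ cyc 24  [S]
hop 2: (4,2) @ cyc 29  [S]
hop 3: (4,1) @ cyc 34  [S]
hop 4: (4,0) @ cyc 39  [S]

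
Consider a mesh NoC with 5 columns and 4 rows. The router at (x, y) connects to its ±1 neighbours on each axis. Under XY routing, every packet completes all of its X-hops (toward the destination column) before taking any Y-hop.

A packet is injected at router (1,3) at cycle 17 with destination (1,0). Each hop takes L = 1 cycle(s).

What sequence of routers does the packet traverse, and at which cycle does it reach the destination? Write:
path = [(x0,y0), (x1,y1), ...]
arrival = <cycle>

path = [(1,3), (1,2), (1,1), (1,0)]
arrival = 20

hop 0: (1,3) @ cyc 17
hop 1: (1,2) @ cyc 18  [S]
hop 2: (1,1) @ cyc 19  [S]
hop 3: (1,0) @ cyc 20  [S]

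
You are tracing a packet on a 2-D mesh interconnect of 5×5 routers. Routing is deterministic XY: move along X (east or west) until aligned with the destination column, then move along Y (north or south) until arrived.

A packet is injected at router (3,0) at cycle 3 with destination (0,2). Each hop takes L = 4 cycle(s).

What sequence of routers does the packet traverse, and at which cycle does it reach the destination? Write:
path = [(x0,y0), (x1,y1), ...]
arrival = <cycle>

path = [(3,0), (2,0), (1,0), (0,0), (0,1), (0,2)]
arrival = 23

[0] x=3 y=0 t=3
[1] x=2 y=0 t=7 →W
[2] x=1 y=0 t=11 →W
[3] x=0 y=0 t=15 →W
[4] x=0 y=1 t=19 →N
[5] x=0 y=2 t=23 →N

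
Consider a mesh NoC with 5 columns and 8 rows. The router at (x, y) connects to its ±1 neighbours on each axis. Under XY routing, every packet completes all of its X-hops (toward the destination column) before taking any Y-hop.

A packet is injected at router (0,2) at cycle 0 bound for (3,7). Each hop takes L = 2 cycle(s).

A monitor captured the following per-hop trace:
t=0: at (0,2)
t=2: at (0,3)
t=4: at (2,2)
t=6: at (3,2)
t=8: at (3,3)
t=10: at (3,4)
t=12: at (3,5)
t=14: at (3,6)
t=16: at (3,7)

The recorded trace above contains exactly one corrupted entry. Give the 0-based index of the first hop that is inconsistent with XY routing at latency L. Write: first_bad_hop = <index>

first_bad_hop = 1

  1: Δx=+0 Δy=+1 Δt=2 [BAD: Y-move but x=0≠3]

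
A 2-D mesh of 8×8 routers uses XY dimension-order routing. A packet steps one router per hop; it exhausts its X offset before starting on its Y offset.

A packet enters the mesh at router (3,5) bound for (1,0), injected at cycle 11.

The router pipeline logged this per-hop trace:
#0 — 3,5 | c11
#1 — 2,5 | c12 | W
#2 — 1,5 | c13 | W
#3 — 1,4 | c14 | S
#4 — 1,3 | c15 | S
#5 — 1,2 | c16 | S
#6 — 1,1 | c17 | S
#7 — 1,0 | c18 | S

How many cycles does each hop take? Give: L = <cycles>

L = 1

Between hops 0 and 1 the cycle counter advances 12 − 11 = 1.
One hop costs L cycles, so L = 1.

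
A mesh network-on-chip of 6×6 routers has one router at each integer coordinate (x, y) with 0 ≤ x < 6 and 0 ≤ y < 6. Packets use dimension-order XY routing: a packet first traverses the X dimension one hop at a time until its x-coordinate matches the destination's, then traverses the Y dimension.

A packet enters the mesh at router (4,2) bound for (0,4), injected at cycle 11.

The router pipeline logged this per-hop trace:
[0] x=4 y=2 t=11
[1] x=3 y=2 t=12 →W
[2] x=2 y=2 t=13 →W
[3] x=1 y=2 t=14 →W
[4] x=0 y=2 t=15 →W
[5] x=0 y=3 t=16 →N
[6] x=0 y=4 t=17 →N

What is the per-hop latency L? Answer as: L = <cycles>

L = 1

From hop 0 (11) to hop 1 (12): +1 cycles.
That increment is L by definition: L = 1.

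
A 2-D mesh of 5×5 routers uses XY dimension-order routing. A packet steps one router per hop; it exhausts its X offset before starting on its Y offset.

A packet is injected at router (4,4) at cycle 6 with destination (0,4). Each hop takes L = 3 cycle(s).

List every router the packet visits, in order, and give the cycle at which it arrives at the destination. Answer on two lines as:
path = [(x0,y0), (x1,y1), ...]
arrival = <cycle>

[0] x=4 y=4 t=6
[1] x=3 y=4 t=9 →W
[2] x=2 y=4 t=12 →W
[3] x=1 y=4 t=15 →W
[4] x=0 y=4 t=18 →W

path = [(4,4), (3,4), (2,4), (1,4), (0,4)]
arrival = 18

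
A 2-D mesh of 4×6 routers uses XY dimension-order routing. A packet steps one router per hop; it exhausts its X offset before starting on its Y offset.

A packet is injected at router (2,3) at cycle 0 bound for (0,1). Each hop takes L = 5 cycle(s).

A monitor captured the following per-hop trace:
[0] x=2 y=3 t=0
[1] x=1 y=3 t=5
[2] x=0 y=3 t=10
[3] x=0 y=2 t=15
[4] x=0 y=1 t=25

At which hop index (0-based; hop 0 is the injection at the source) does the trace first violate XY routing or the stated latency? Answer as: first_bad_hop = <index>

hop 1: step (-1,+0), +5 cyc — ok
hop 2: step (-1,+0), +5 cyc — ok
hop 3: step (+0,-1), +5 cyc — ok
hop 4: step (+0,-1), +10 cyc — BAD: Δcyc=10≠L

first_bad_hop = 4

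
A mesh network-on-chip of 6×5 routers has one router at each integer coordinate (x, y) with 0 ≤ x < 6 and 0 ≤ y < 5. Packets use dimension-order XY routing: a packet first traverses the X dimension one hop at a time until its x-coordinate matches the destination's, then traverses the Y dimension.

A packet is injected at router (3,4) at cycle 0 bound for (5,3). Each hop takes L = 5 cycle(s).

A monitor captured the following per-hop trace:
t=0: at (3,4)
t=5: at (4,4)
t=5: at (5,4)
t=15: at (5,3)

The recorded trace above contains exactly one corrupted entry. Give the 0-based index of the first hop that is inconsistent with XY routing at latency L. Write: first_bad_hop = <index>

first_bad_hop = 2

hop 1: step (+1,+0), +5 cyc — ok
hop 2: step (+1,+0), +0 cyc — BAD: Δcyc=0≠L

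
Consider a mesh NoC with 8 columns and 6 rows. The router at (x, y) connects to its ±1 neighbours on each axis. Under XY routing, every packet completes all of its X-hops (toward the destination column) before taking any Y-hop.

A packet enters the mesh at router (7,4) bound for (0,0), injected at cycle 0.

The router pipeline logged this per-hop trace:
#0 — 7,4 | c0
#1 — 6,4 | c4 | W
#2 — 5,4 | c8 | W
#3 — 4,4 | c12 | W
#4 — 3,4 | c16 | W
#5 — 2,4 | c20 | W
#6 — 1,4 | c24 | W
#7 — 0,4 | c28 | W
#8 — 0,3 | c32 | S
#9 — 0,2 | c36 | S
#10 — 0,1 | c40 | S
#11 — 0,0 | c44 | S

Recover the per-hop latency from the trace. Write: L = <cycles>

Between hops 0 and 1 the cycle counter advances 4 − 0 = 4.
Each hop adds L, hence L = 4.

L = 4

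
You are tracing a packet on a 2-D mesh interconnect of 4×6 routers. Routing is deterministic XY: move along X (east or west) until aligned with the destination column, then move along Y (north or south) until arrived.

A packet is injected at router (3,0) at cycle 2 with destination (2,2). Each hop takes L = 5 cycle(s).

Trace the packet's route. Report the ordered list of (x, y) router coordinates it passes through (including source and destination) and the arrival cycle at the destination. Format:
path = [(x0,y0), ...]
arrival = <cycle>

path = [(3,0), (2,0), (2,1), (2,2)]
arrival = 17

hop 0: (3,0) @ cyc 2
hop 1: (2,0) @ cyc 7  [W]
hop 2: (2,1) @ cyc 12  [N]
hop 3: (2,2) @ cyc 17  [N]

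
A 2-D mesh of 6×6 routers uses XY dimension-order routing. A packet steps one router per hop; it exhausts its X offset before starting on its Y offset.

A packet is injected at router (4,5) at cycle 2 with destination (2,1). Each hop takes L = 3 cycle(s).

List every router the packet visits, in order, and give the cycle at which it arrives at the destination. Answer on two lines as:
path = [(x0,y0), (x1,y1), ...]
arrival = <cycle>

[0] x=4 y=5 t=2
[1] x=3 y=5 t=5 →W
[2] x=2 y=5 t=8 →W
[3] x=2 y=4 t=11 →S
[4] x=2 y=3 t=14 →S
[5] x=2 y=2 t=17 →S
[6] x=2 y=1 t=20 →S

path = [(4,5), (3,5), (2,5), (2,4), (2,3), (2,2), (2,1)]
arrival = 20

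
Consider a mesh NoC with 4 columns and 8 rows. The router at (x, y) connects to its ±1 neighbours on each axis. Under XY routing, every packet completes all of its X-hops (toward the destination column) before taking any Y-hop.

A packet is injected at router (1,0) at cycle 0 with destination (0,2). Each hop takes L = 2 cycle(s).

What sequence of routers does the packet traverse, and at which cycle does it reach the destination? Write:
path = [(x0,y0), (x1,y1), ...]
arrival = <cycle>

  0. router=(1,0) cycle=0 (inject)
  1. router=(0,0) cycle=2 dir=W
  2. router=(0,1) cycle=4 dir=N
  3. router=(0,2) cycle=6 dir=N

path = [(1,0), (0,0), (0,1), (0,2)]
arrival = 6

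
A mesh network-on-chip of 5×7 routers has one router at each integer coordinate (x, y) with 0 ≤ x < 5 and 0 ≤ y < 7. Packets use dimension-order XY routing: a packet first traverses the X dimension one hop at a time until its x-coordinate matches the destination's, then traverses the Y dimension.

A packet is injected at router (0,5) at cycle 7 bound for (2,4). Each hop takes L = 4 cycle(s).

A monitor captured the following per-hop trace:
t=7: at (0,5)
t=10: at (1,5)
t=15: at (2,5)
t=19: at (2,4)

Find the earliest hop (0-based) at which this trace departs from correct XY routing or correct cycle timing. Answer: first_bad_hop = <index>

[1] (+1,+0) / 3c ⇒ BAD: Δcyc=3≠L

first_bad_hop = 1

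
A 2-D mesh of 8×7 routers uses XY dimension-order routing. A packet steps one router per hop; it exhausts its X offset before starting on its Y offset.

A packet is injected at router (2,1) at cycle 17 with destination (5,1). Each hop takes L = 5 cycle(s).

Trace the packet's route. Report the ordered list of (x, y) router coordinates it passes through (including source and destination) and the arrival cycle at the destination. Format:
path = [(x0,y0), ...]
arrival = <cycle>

path = [(2,1), (3,1), (4,1), (5,1)]
arrival = 32

[0] x=2 y=1 t=17
[1] x=3 y=1 t=22 →E
[2] x=4 y=1 t=27 →E
[3] x=5 y=1 t=32 →E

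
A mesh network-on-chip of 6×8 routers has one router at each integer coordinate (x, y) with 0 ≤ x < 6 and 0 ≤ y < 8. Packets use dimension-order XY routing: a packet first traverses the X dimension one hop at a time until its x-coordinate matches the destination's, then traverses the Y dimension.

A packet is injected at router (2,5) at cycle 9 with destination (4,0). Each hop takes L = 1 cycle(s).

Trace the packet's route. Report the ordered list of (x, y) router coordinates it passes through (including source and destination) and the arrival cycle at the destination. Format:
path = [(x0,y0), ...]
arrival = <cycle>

path = [(2,5), (3,5), (4,5), (4,4), (4,3), (4,2), (4,1), (4,0)]
arrival = 16

hop 0: (2,5) @ cyc 9
hop 1: (3,5) @ cyc 10  [E]
hop 2: (4,5) @ cyc 11  [E]
hop 3: (4,4) @ cyc 12  [S]
hop 4: (4,3) @ cyc 13  [S]
hop 5: (4,2) @ cyc 14  [S]
hop 6: (4,1) @ cyc 15  [S]
hop 7: (4,0) @ cyc 16  [S]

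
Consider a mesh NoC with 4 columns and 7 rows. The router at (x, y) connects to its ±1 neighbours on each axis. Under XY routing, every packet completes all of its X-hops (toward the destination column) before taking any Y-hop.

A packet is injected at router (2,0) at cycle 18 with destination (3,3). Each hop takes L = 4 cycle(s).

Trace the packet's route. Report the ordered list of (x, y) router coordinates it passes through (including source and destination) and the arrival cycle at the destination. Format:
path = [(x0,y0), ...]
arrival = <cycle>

path = [(2,0), (3,0), (3,1), (3,2), (3,3)]
arrival = 34

#0 — 2,0 | c18
#1 — 3,0 | c22 | E
#2 — 3,1 | c26 | N
#3 — 3,2 | c30 | N
#4 — 3,3 | c34 | N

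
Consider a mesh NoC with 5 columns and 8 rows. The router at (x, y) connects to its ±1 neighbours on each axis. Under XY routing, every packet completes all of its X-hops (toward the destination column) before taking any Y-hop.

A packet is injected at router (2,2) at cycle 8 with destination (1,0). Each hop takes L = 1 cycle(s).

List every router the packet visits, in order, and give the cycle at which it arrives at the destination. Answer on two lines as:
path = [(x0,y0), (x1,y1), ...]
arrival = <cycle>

path = [(2,2), (1,2), (1,1), (1,0)]
arrival = 11

#0 — 2,2 | c8
#1 — 1,2 | c9 | W
#2 — 1,1 | c10 | S
#3 — 1,0 | c11 | S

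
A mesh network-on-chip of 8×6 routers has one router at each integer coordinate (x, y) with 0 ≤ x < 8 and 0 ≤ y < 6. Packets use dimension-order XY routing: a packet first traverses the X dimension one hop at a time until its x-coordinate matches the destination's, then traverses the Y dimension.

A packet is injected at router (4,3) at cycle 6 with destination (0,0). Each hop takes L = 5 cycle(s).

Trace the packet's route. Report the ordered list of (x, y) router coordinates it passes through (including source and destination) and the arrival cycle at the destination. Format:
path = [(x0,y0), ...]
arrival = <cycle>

path = [(4,3), (3,3), (2,3), (1,3), (0,3), (0,2), (0,1), (0,0)]
arrival = 41

[0] x=4 y=3 t=6
[1] x=3 y=3 t=11 →W
[2] x=2 y=3 t=16 →W
[3] x=1 y=3 t=21 →W
[4] x=0 y=3 t=26 →W
[5] x=0 y=2 t=31 →S
[6] x=0 y=1 t=36 →S
[7] x=0 y=0 t=41 →S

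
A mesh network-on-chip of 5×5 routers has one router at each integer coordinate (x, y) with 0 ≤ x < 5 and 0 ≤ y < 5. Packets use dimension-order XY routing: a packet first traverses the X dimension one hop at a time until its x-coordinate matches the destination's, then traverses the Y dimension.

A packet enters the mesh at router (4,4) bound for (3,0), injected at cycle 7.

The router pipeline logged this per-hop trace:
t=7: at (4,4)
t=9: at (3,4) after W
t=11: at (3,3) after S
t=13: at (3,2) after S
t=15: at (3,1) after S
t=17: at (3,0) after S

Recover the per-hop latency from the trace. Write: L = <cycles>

Δcyc across hop 0→1: 9 − 7 = 2.
Per-hop latency L = Δcyc = 2.

L = 2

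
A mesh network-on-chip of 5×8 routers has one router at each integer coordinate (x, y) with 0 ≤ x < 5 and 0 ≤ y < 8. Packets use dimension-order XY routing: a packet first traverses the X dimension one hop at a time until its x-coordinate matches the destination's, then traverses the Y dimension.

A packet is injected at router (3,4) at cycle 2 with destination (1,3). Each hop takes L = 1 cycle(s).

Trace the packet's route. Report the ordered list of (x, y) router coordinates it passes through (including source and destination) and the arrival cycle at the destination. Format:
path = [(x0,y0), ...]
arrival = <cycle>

path = [(3,4), (2,4), (1,4), (1,3)]
arrival = 5

#0 — 3,4 | c2
#1 — 2,4 | c3 | W
#2 — 1,4 | c4 | W
#3 — 1,3 | c5 | S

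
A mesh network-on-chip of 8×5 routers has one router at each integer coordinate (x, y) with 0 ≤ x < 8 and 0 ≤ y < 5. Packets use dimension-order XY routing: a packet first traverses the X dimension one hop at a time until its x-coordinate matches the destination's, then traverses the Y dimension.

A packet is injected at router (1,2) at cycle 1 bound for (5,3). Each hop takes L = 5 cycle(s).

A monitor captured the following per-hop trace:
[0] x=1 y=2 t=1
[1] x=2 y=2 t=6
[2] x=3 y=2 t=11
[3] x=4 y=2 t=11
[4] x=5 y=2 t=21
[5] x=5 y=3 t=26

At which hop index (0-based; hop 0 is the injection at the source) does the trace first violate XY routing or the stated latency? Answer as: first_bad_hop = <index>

first_bad_hop = 3

[1] (+1,+0) / 5c ⇒ ok
[2] (+1,+0) / 5c ⇒ ok
[3] (+1,+0) / 0c ⇒ BAD: Δcyc=0≠L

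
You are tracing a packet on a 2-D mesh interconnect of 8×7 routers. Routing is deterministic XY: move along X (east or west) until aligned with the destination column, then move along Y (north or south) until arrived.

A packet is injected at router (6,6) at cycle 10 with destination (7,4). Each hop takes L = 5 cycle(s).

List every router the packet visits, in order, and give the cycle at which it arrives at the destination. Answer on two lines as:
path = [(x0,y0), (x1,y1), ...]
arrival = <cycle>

#0 — 6,6 | c10
#1 — 7,6 | c15 | E
#2 — 7,5 | c20 | S
#3 — 7,4 | c25 | S

path = [(6,6), (7,6), (7,5), (7,4)]
arrival = 25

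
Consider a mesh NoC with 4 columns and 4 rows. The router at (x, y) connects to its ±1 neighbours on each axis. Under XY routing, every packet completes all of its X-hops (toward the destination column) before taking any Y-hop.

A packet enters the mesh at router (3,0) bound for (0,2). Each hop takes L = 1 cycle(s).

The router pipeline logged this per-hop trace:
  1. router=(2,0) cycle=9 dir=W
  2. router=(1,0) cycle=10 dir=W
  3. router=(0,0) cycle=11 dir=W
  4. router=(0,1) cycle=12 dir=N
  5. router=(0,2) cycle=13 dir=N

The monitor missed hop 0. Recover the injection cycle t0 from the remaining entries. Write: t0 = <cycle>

t0 = 8

Hop 1 reached at cycle 9; hop k is at t0 + k·L.
Subtract one hop: t0 = 9 − 1 = 8.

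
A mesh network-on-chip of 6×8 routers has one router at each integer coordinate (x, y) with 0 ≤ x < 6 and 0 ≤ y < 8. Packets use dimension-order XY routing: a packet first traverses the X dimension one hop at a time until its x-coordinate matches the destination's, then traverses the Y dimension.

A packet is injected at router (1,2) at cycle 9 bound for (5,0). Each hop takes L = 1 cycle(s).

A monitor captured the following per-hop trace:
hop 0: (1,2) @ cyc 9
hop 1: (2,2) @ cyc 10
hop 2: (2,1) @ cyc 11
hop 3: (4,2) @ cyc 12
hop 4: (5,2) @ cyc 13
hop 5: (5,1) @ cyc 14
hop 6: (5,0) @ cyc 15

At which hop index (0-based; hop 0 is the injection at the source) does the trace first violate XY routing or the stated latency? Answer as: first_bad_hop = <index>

first_bad_hop = 2

  1: Δx=+1 Δy=+0 Δt=1 [ok]
  2: Δx=+0 Δy=-1 Δt=1 [BAD: Y-move but x=2≠5]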